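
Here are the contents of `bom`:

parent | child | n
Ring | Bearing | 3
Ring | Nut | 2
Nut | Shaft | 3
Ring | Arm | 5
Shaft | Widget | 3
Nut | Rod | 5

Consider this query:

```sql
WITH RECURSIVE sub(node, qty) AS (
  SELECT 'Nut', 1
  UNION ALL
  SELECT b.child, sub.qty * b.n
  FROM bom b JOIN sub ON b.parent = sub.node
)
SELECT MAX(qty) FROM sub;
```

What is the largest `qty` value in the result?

Base: (Nut, qty=1).
Iteration 1: components of {Nut} -> Rod = 1*5 = 5, Shaft = 1*3 = 3.
Iteration 2: components of {Rod,Shaft} -> Widget = 3*3 = 9.
Iteration 3: no further components; recursion stops.
qty values: 1, 3, 5, 9; the maximum is 9.

9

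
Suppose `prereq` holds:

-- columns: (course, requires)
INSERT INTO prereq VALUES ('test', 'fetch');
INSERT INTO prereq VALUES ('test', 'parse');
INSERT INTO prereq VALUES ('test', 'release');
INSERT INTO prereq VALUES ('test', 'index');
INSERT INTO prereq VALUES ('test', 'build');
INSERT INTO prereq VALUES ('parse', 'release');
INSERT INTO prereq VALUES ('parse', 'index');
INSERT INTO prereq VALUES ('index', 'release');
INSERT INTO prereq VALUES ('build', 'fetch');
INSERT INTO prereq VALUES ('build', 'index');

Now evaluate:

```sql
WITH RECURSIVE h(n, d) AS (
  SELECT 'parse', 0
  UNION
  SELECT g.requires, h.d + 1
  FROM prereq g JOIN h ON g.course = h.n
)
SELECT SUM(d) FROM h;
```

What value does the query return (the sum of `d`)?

Base: (parse, d=0).
Iteration 1: edges from {parse} -> (index, d=1), (release, d=1).
Iteration 2: edges from {index,release} -> (release, d=2).
Iteration 3: no outgoing edges from {release}; recursion stops.
SUM(d) = 0 + 1 + 1 + 2 = 4.

4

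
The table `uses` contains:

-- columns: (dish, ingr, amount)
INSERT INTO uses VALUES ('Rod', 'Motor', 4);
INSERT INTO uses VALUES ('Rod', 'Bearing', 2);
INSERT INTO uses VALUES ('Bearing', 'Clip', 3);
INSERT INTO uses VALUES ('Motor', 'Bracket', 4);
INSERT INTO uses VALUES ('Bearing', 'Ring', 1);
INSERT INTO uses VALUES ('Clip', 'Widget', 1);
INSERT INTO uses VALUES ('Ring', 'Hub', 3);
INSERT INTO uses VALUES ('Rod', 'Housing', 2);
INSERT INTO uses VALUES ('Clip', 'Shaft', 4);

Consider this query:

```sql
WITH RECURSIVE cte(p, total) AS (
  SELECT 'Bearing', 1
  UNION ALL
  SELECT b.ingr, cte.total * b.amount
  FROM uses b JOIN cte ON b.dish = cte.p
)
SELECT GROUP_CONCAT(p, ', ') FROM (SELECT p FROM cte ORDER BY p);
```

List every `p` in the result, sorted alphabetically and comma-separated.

Base: (Bearing, total=1).
Iteration 1: components of {Bearing} -> Clip = 1*3 = 3, Ring = 1*1 = 1.
Iteration 2: components of {Clip,Ring} -> Hub = 1*3 = 3, Shaft = 3*4 = 12, Widget = 3*1 = 3.
Iteration 3: no further components; recursion stops.

Bearing, Clip, Hub, Ring, Shaft, Widget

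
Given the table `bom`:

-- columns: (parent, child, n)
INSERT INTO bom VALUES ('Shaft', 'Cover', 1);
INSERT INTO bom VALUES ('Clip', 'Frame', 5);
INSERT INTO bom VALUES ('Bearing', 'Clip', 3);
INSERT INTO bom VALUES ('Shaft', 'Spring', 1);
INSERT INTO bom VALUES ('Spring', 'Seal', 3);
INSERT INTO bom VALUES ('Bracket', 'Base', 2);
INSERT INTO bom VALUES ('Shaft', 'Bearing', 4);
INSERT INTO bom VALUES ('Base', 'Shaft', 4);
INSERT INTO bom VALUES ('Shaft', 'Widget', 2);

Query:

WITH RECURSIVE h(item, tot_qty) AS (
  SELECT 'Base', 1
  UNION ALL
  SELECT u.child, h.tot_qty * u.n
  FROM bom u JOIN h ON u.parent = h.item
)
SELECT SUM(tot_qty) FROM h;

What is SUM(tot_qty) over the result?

Base: (Base, tot_qty=1).
Iteration 1: components of {Base} -> Shaft = 1*4 = 4.
Iteration 2: components of {Shaft} -> Bearing = 4*4 = 16, Cover = 4*1 = 4, Spring = 4*1 = 4, Widget = 4*2 = 8.
Iteration 3: components of {Bearing,Cover,Spring,Widget} -> Clip = 16*3 = 48, Seal = 4*3 = 12.
Iteration 4: components of {Clip,Seal} -> Frame = 48*5 = 240.
Iteration 5: no further components; recursion stops.
SUM(tot_qty) = 1 + 4 + 16 + 8 + 4 + 4 + 48 + 12 + 240 = 337.

337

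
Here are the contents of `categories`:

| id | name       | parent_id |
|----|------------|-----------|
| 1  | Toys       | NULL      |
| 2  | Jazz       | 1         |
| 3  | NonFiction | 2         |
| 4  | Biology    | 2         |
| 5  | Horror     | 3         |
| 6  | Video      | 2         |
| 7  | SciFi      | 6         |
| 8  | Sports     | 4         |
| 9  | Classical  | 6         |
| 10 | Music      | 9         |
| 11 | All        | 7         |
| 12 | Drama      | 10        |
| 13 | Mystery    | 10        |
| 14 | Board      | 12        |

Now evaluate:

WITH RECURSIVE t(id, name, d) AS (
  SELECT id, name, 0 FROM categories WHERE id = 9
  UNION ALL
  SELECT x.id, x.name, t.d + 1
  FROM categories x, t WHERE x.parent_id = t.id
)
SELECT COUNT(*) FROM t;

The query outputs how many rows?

5

Base: id=9 (Classical) at d 0.
Iteration 1: rows with parent_id in {9} -> Music (id 10, d 1).
Iteration 2: rows with parent_id in {10} -> Drama (id 12, d 2), Mystery (id 13, d 2).
Iteration 3: rows with parent_id in {12,13} -> Board (id 14, d 3).
Iteration 4: no rows with parent_id in {14}; recursion stops.
Total rows emitted: 5.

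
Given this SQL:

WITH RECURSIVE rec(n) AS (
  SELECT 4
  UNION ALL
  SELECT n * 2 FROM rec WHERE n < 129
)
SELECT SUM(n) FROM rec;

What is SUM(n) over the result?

508

Base: n=4.
Iteration 1: 4 < 129 holds -> n = 4 * 2 = 8.
Iteration 2: 8 < 129 holds -> n = 8 * 2 = 16.
Iteration 3: 16 < 129 holds -> n = 16 * 2 = 32.
Iteration 4: 32 < 129 holds -> n = 32 * 2 = 64.
Iteration 5: 64 < 129 holds -> n = 64 * 2 = 128.
Iteration 6: 128 < 129 holds -> n = 128 * 2 = 256.
Iteration 7: 256 < 129 fails; recursion stops.
SUM(n) = 4 + 8 + 16 + 32 + 64 + 128 + 256 = 508.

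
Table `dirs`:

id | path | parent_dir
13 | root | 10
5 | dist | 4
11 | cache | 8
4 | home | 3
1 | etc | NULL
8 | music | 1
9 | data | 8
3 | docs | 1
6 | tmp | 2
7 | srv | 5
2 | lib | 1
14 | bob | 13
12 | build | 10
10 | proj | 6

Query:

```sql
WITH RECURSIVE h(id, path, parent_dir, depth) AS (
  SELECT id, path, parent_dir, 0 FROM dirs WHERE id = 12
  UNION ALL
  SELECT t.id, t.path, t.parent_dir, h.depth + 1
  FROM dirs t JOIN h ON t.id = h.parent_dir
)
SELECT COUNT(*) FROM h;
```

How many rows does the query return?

5

Base: id=12 (build), parent_dir=10, depth 0.
Iteration 1: join on id=10 -> proj (id 10, parent_dir=6, depth 1).
Iteration 2: join on id=6 -> tmp (id 6, parent_dir=2, depth 2).
Iteration 3: join on id=2 -> lib (id 2, parent_dir=1, depth 3).
Iteration 4: join on id=1 -> etc (id 1, parent_dir=NULL, depth 4).
Iteration 5: parent_dir is NULL; no match; recursion stops.
Total rows emitted: 5.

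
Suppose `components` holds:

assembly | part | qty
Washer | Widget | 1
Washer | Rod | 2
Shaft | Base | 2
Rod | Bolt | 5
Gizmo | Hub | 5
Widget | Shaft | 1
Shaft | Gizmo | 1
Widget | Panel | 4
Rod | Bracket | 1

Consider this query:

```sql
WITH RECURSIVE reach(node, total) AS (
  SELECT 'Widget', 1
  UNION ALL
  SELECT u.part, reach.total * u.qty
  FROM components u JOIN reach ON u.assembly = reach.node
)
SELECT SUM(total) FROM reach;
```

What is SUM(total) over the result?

14

Base: (Widget, total=1).
Iteration 1: components of {Widget} -> Panel = 1*4 = 4, Shaft = 1*1 = 1.
Iteration 2: components of {Panel,Shaft} -> Base = 1*2 = 2, Gizmo = 1*1 = 1.
Iteration 3: components of {Base,Gizmo} -> Hub = 1*5 = 5.
Iteration 4: no further components; recursion stops.
SUM(total) = 1 + 1 + 4 + 1 + 2 + 5 = 14.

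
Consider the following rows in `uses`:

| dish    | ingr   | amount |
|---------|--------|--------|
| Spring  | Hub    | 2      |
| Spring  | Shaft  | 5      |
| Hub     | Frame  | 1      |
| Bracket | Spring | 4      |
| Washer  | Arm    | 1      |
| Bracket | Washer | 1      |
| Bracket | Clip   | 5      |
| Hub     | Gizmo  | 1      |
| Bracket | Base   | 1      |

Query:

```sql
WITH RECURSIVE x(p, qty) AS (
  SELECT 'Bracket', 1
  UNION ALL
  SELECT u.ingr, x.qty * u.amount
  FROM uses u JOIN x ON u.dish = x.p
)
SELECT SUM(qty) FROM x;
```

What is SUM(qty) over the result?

Base: (Bracket, qty=1).
Iteration 1: components of {Bracket} -> Base = 1*1 = 1, Clip = 1*5 = 5, Spring = 1*4 = 4, Washer = 1*1 = 1.
Iteration 2: components of {Base,Clip,Spring,Washer} -> Arm = 1*1 = 1, Hub = 4*2 = 8, Shaft = 4*5 = 20.
Iteration 3: components of {Arm,Hub,Shaft} -> Frame = 8*1 = 8, Gizmo = 8*1 = 8.
Iteration 4: no further components; recursion stops.
SUM(qty) = 1 + 4 + 1 + 5 + 1 + 20 + 8 + 1 + 8 + 8 = 57.

57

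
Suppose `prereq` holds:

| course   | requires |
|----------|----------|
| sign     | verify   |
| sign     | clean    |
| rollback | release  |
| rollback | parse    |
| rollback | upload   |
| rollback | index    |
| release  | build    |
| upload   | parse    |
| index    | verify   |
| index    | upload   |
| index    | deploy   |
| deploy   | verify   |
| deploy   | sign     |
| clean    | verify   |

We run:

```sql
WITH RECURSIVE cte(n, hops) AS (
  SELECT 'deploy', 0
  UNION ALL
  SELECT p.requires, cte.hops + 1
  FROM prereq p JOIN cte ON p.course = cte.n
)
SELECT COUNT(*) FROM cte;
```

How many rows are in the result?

6

Base: (deploy, hops=0).
Iteration 1: edges from {deploy} -> (sign, hops=1), (verify, hops=1).
Iteration 2: edges from {sign,verify} -> (clean, hops=2), (verify, hops=2).
Iteration 3: edges from {clean,verify} -> (verify, hops=3).
Iteration 4: no outgoing edges from {verify}; recursion stops.
Total rows emitted: 6.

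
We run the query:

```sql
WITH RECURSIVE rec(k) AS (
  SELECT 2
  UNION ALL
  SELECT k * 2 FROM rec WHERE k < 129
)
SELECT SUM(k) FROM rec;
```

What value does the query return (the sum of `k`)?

510

Base: k=2.
Iteration 1: 2 < 129 holds -> k = 2 * 2 = 4.
Iteration 2: 4 < 129 holds -> k = 4 * 2 = 8.
Iteration 3: 8 < 129 holds -> k = 8 * 2 = 16.
Iteration 4: 16 < 129 holds -> k = 16 * 2 = 32.
Iteration 5: 32 < 129 holds -> k = 32 * 2 = 64.
Iteration 6: 64 < 129 holds -> k = 64 * 2 = 128.
Iteration 7: 128 < 129 holds -> k = 128 * 2 = 256.
Iteration 8: 256 < 129 fails; recursion stops.
SUM(k) = 2 + 4 + 8 + 16 + 32 + 64 + 128 + 256 = 510.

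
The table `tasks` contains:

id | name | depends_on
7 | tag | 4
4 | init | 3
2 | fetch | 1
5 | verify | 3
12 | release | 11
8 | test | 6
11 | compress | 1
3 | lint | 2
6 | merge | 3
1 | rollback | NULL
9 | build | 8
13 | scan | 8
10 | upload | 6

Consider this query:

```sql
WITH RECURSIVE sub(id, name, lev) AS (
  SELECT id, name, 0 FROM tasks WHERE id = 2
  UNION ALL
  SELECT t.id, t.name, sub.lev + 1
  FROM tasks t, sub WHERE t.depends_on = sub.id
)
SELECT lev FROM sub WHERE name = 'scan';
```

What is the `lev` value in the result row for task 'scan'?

Base: id=2 (fetch) at lev 0.
Iteration 1: rows with depends_on in {2} -> lint (id 3, lev 1).
Iteration 2: rows with depends_on in {3} -> init (id 4, lev 2), verify (id 5, lev 2), merge (id 6, lev 2).
Iteration 3: rows with depends_on in {4,5,6} -> tag (id 7, lev 3), test (id 8, lev 3), upload (id 10, lev 3).
Iteration 4: rows with depends_on in {7,8,10} -> build (id 9, lev 4), scan (id 13, lev 4).
Iteration 5: no rows with depends_on in {9,13}; recursion stops.

4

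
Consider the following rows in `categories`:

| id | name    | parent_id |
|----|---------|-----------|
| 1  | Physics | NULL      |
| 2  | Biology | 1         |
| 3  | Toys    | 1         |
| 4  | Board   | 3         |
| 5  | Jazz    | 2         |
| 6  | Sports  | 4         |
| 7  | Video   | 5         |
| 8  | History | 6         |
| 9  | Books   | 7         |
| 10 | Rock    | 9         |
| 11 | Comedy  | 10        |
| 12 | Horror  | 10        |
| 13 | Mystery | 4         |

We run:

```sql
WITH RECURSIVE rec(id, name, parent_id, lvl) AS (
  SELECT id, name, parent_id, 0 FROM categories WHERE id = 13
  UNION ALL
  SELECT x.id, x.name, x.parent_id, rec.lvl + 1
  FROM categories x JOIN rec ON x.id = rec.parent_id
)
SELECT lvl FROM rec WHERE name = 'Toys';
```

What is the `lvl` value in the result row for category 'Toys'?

2

Base: id=13 (Mystery), parent_id=4, lvl 0.
Iteration 1: join on id=4 -> Board (id 4, parent_id=3, lvl 1).
Iteration 2: join on id=3 -> Toys (id 3, parent_id=1, lvl 2).
Iteration 3: join on id=1 -> Physics (id 1, parent_id=NULL, lvl 3).
Iteration 4: parent_id is NULL; no match; recursion stops.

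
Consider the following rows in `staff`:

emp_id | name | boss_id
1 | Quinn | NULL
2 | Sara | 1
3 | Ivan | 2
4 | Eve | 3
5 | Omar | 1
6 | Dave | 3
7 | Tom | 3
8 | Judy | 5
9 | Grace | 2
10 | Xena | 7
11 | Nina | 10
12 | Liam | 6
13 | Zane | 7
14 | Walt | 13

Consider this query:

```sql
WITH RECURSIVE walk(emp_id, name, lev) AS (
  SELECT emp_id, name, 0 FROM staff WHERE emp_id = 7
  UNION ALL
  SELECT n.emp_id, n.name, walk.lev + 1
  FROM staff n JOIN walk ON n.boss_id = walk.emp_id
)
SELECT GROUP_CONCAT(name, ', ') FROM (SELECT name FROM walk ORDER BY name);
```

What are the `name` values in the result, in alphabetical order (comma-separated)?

Nina, Tom, Walt, Xena, Zane

Base: emp_id=7 (Tom) at lev 0.
Iteration 1: rows with boss_id in {7} -> Xena (id 10, lev 1), Zane (id 13, lev 1).
Iteration 2: rows with boss_id in {10,13} -> Nina (id 11, lev 2), Walt (id 14, lev 2).
Iteration 3: no rows with boss_id in {11,14}; recursion stops.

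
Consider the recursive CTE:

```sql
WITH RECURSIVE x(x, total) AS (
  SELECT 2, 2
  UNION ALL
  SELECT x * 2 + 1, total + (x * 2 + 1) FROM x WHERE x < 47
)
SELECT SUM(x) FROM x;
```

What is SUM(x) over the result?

88

Base: x=2, total=2.
Iteration 1: 2 < 47 holds -> x = 2 * 2 + 1 = 5, total = 2 + 5 = 7.
Iteration 2: 5 < 47 holds -> x = 5 * 2 + 1 = 11, total = 7 + 11 = 18.
Iteration 3: 11 < 47 holds -> x = 11 * 2 + 1 = 23, total = 18 + 23 = 41.
Iteration 4: 23 < 47 holds -> x = 23 * 2 + 1 = 47, total = 41 + 47 = 88.
Iteration 5: 47 < 47 fails; recursion stops.
SUM(x) = 2 + 5 + 11 + 23 + 47 = 88.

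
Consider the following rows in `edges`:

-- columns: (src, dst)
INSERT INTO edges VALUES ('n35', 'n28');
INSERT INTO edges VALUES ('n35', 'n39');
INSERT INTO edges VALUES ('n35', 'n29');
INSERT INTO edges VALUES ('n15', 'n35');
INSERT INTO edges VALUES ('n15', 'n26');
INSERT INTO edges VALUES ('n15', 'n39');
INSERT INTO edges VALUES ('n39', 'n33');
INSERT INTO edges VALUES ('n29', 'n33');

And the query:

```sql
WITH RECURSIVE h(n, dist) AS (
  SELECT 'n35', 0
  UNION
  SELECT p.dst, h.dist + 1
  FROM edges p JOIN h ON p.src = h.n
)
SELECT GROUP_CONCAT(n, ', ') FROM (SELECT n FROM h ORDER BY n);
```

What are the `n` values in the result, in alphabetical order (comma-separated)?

n28, n29, n33, n35, n39

Base: (n35, dist=0).
Iteration 1: edges from {n35} -> (n28, dist=1), (n29, dist=1), (n39, dist=1).
Iteration 2: edges from {n28,n29,n39} -> (n33, dist=2). [UNION drops 1 duplicate row(s)]
Iteration 3: no outgoing edges from {n33}; recursion stops.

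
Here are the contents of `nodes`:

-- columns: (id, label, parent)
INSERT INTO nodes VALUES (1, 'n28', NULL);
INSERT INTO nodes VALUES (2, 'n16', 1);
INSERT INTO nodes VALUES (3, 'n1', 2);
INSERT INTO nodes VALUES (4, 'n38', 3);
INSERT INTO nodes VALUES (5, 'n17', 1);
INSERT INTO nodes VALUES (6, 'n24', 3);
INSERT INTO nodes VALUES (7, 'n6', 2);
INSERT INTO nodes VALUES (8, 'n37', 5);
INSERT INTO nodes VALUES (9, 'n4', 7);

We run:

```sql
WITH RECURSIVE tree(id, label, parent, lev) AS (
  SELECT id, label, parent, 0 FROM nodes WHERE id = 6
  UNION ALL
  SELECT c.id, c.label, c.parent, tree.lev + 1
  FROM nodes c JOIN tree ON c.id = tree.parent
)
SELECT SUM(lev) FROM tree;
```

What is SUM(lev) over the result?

6

Base: id=6 (n24), parent=3, lev 0.
Iteration 1: join on id=3 -> n1 (id 3, parent=2, lev 1).
Iteration 2: join on id=2 -> n16 (id 2, parent=1, lev 2).
Iteration 3: join on id=1 -> n28 (id 1, parent=NULL, lev 3).
Iteration 4: parent is NULL; no match; recursion stops.
SUM(lev) = 0 + 1 + 2 + 3 = 6.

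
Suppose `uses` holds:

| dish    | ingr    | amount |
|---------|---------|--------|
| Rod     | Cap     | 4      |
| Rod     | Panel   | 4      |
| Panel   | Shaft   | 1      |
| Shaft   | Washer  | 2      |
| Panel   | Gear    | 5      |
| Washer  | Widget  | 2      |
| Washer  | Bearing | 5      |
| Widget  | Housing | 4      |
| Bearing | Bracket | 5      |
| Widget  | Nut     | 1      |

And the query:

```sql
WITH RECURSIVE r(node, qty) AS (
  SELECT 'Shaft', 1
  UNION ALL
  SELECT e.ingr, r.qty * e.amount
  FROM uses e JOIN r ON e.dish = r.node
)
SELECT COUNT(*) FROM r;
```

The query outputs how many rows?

7

Base: (Shaft, qty=1).
Iteration 1: components of {Shaft} -> Washer = 1*2 = 2.
Iteration 2: components of {Washer} -> Bearing = 2*5 = 10, Widget = 2*2 = 4.
Iteration 3: components of {Bearing,Widget} -> Bracket = 10*5 = 50, Housing = 4*4 = 16, Nut = 4*1 = 4.
Iteration 4: no further components; recursion stops.
Total rows emitted: 7.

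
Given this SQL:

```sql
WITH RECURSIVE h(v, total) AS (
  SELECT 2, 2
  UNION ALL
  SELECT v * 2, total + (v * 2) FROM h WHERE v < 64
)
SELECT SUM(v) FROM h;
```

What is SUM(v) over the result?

126

Base: v=2, total=2.
Iteration 1: 2 < 64 holds -> v = 2 * 2 = 4, total = 2 + 4 = 6.
Iteration 2: 4 < 64 holds -> v = 4 * 2 = 8, total = 6 + 8 = 14.
Iteration 3: 8 < 64 holds -> v = 8 * 2 = 16, total = 14 + 16 = 30.
Iteration 4: 16 < 64 holds -> v = 16 * 2 = 32, total = 30 + 32 = 62.
Iteration 5: 32 < 64 holds -> v = 32 * 2 = 64, total = 62 + 64 = 126.
Iteration 6: 64 < 64 fails; recursion stops.
SUM(v) = 2 + 4 + 8 + 16 + 32 + 64 = 126.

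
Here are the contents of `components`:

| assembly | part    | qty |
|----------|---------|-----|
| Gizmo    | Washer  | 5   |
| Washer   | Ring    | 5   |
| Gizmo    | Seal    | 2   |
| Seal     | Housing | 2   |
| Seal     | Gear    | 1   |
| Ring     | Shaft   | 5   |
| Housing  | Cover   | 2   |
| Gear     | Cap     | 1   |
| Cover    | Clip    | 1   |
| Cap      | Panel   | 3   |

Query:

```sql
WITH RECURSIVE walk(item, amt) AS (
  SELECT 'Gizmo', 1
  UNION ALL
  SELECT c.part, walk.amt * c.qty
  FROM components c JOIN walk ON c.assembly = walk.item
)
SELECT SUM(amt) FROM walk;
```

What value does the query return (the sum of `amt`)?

188

Base: (Gizmo, amt=1).
Iteration 1: components of {Gizmo} -> Seal = 1*2 = 2, Washer = 1*5 = 5.
Iteration 2: components of {Seal,Washer} -> Gear = 2*1 = 2, Housing = 2*2 = 4, Ring = 5*5 = 25.
Iteration 3: components of {Gear,Housing,Ring} -> Cap = 2*1 = 2, Cover = 4*2 = 8, Shaft = 25*5 = 125.
Iteration 4: components of {Cap,Cover,Shaft} -> Clip = 8*1 = 8, Panel = 2*3 = 6.
Iteration 5: no further components; recursion stops.
SUM(amt) = 1 + 5 + 2 + 25 + 4 + 2 + 125 + 8 + 2 + 8 + 6 = 188.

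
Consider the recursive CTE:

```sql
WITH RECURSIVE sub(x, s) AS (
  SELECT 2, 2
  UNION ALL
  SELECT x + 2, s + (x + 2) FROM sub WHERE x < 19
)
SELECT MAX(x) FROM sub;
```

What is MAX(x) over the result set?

Base: x=2, s=2.
Iteration 1: 2 < 19 holds -> x = 2 + 2 = 4, s = 2 + 4 = 6.
Iteration 2: 4 < 19 holds -> x = 4 + 2 = 6, s = 6 + 6 = 12.
Iteration 3: 6 < 19 holds -> x = 6 + 2 = 8, s = 12 + 8 = 20.
Iteration 4: 8 < 19 holds -> x = 8 + 2 = 10, s = 20 + 10 = 30.
Iteration 5: 10 < 19 holds -> x = 10 + 2 = 12, s = 30 + 12 = 42.
Iteration 6: 12 < 19 holds -> x = 12 + 2 = 14, s = 42 + 14 = 56.
Iteration 7: 14 < 19 holds -> x = 14 + 2 = 16, s = 56 + 16 = 72.
Iteration 8: 16 < 19 holds -> x = 16 + 2 = 18, s = 72 + 18 = 90.
Iteration 9: 18 < 19 holds -> x = 18 + 2 = 20, s = 90 + 20 = 110.
Iteration 10: 20 < 19 fails; recursion stops.
x values: 2, 4, 6, 8, 10, 12, 14, 16, 18, 20; the maximum is 20.

20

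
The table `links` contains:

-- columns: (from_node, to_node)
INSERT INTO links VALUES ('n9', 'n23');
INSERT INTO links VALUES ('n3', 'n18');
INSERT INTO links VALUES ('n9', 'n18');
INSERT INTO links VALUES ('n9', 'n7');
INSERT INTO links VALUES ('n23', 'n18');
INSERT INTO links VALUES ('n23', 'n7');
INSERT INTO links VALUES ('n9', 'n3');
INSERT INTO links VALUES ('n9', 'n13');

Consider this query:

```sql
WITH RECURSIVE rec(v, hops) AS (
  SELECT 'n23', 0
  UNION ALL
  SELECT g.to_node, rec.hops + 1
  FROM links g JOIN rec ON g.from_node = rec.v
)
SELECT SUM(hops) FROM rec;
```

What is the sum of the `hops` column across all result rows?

Base: (n23, hops=0).
Iteration 1: edges from {n23} -> (n18, hops=1), (n7, hops=1).
Iteration 2: no outgoing edges from {n18,n7}; recursion stops.
SUM(hops) = 0 + 1 + 1 = 2.

2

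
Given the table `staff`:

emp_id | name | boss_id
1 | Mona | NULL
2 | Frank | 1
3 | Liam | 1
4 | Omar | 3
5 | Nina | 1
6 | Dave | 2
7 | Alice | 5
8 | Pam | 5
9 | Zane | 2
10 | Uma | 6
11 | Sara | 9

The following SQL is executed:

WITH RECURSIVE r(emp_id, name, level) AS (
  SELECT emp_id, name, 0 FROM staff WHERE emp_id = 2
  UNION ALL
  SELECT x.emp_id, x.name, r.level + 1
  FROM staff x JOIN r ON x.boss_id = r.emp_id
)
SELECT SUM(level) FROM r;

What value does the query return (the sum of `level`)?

Base: emp_id=2 (Frank) at level 0.
Iteration 1: rows with boss_id in {2} -> Dave (id 6, level 1), Zane (id 9, level 1).
Iteration 2: rows with boss_id in {6,9} -> Uma (id 10, level 2), Sara (id 11, level 2).
Iteration 3: no rows with boss_id in {10,11}; recursion stops.
SUM(level) = 0 + 1 + 1 + 2 + 2 = 6.

6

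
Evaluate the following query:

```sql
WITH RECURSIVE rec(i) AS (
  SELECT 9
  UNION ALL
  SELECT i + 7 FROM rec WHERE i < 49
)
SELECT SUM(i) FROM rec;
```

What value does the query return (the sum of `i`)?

Base: i=9.
Iteration 1: 9 < 49 holds -> i = 9 + 7 = 16.
Iteration 2: 16 < 49 holds -> i = 16 + 7 = 23.
Iteration 3: 23 < 49 holds -> i = 23 + 7 = 30.
Iteration 4: 30 < 49 holds -> i = 30 + 7 = 37.
Iteration 5: 37 < 49 holds -> i = 37 + 7 = 44.
Iteration 6: 44 < 49 holds -> i = 44 + 7 = 51.
Iteration 7: 51 < 49 fails; recursion stops.
SUM(i) = 9 + 16 + 23 + 30 + 37 + 44 + 51 = 210.

210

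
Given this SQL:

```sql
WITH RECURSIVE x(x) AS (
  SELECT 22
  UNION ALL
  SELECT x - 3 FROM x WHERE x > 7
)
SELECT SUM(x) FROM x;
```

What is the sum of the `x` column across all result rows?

87

Base: x=22.
Iteration 1: 22 > 7 holds -> x = 22 - 3 = 19.
Iteration 2: 19 > 7 holds -> x = 19 - 3 = 16.
Iteration 3: 16 > 7 holds -> x = 16 - 3 = 13.
Iteration 4: 13 > 7 holds -> x = 13 - 3 = 10.
Iteration 5: 10 > 7 holds -> x = 10 - 3 = 7.
Iteration 6: 7 > 7 fails; recursion stops.
SUM(x) = 22 + 19 + 16 + 13 + 10 + 7 = 87.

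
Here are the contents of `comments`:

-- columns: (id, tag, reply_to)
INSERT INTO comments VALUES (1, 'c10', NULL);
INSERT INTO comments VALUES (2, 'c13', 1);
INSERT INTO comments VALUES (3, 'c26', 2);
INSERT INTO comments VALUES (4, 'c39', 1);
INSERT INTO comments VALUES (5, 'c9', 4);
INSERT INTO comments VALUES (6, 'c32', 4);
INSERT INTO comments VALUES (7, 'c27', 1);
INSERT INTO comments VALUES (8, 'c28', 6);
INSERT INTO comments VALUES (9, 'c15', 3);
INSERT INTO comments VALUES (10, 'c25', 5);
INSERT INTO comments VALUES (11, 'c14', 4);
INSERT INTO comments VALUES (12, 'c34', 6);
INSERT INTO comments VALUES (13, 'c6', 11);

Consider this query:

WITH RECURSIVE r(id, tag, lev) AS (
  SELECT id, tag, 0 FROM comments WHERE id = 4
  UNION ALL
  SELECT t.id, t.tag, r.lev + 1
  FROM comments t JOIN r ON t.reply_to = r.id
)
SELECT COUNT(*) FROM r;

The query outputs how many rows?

Base: id=4 (c39) at lev 0.
Iteration 1: rows with reply_to in {4} -> c9 (id 5, lev 1), c32 (id 6, lev 1), c14 (id 11, lev 1).
Iteration 2: rows with reply_to in {5,6,11} -> c28 (id 8, lev 2), c25 (id 10, lev 2), c34 (id 12, lev 2), c6 (id 13, lev 2).
Iteration 3: no rows with reply_to in {8,10,12,13}; recursion stops.
Total rows emitted: 8.

8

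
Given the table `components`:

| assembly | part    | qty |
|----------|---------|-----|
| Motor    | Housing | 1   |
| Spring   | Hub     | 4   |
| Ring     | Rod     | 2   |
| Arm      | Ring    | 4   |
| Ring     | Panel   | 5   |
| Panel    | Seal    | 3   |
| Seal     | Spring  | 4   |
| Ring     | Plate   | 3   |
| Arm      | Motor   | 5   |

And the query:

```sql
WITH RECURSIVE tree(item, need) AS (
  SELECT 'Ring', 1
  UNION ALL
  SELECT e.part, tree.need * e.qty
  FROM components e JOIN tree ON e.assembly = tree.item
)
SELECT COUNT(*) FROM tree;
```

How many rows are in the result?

7

Base: (Ring, need=1).
Iteration 1: components of {Ring} -> Panel = 1*5 = 5, Plate = 1*3 = 3, Rod = 1*2 = 2.
Iteration 2: components of {Panel,Plate,Rod} -> Seal = 5*3 = 15.
Iteration 3: components of {Seal} -> Spring = 15*4 = 60.
Iteration 4: components of {Spring} -> Hub = 60*4 = 240.
Iteration 5: no further components; recursion stops.
Total rows emitted: 7.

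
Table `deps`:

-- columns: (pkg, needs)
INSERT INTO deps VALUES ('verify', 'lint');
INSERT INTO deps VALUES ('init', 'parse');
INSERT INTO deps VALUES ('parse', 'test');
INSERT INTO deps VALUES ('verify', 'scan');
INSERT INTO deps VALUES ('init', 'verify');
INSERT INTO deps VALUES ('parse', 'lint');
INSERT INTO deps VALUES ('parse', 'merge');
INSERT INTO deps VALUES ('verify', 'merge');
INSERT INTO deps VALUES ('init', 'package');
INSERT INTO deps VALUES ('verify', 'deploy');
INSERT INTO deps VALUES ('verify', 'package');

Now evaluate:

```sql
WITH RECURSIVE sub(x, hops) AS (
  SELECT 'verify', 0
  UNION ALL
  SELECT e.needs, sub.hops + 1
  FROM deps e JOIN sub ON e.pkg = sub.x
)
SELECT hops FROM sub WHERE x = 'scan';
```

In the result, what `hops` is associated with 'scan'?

1

Base: (verify, hops=0).
Iteration 1: edges from {verify} -> (deploy, hops=1), (lint, hops=1), (merge, hops=1), (package, hops=1), (scan, hops=1).
Iteration 2: no outgoing edges from {deploy,lint,merge,package,scan}; recursion stops.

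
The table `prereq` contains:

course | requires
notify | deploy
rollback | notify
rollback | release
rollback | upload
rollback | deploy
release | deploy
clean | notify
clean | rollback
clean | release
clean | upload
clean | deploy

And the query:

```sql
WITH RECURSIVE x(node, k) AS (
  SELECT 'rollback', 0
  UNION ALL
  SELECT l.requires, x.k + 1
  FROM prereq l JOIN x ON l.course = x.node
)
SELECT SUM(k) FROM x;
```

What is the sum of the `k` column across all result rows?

Base: (rollback, k=0).
Iteration 1: edges from {rollback} -> (deploy, k=1), (notify, k=1), (release, k=1), (upload, k=1).
Iteration 2: edges from {deploy,notify,release,upload} -> (deploy, k=2) x2. [UNION ALL keeps all 2 new rows, including repeats]
Iteration 3: no outgoing edges from {deploy}; recursion stops.
SUM(k) = 0 + 1 + 1 + 1 + 1 + 2 + 2 = 8.

8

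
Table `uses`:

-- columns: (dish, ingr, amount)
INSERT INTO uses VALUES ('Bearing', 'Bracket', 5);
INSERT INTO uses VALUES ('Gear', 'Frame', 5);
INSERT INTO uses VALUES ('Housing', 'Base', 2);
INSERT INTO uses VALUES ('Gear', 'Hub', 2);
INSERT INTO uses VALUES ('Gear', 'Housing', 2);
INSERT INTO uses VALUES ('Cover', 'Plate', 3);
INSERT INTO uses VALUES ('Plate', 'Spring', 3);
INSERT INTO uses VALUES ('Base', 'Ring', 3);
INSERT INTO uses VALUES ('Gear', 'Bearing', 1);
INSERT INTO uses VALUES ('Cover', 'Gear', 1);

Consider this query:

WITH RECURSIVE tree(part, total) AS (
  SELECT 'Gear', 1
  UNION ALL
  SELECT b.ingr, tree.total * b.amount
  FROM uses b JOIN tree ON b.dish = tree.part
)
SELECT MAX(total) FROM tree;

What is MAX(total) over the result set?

12

Base: (Gear, total=1).
Iteration 1: components of {Gear} -> Bearing = 1*1 = 1, Frame = 1*5 = 5, Housing = 1*2 = 2, Hub = 1*2 = 2.
Iteration 2: components of {Bearing,Frame,Housing,Hub} -> Base = 2*2 = 4, Bracket = 1*5 = 5.
Iteration 3: components of {Base,Bracket} -> Ring = 4*3 = 12.
Iteration 4: no further components; recursion stops.
total values: 1, 5, 1, 2, 2, 5, 4, 12; the maximum is 12.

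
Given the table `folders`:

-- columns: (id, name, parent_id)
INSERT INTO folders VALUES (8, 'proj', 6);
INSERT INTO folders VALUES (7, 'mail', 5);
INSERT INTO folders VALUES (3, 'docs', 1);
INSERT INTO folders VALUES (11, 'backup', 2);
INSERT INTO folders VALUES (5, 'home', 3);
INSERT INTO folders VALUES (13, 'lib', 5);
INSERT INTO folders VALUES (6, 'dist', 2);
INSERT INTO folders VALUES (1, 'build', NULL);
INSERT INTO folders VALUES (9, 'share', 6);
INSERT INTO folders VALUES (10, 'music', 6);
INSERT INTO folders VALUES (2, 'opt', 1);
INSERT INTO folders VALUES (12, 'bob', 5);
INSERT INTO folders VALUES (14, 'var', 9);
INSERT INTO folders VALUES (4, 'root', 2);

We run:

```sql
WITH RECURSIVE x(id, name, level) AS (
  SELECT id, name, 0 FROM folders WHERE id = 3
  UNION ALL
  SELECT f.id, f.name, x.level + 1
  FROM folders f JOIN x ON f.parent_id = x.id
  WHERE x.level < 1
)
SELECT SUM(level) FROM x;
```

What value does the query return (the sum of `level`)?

Base: id=3 (docs) at level 0.
Iteration 1: rows with parent_id in {3} -> home (id 5, level 1).
Iteration 2: level < 1 fails for all current rows; recursion stops.
SUM(level) = 0 + 1 = 1.

1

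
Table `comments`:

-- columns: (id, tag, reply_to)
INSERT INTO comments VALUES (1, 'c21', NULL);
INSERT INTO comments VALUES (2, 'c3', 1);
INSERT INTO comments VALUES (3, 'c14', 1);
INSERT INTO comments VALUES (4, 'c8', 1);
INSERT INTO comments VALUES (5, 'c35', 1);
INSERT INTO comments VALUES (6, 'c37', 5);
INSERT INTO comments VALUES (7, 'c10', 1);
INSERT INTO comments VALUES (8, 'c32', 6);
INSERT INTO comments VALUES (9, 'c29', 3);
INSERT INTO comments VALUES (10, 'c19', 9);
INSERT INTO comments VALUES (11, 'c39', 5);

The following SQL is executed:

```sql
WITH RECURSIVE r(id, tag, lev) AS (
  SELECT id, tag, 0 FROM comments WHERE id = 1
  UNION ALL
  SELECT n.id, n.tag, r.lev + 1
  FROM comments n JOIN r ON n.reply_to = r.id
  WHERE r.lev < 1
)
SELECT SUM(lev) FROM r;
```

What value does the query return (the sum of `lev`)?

5

Base: id=1 (c21) at lev 0.
Iteration 1: rows with reply_to in {1} -> c3 (id 2, lev 1), c14 (id 3, lev 1), c8 (id 4, lev 1), c35 (id 5, lev 1), c10 (id 7, lev 1).
Iteration 2: lev < 1 fails for all current rows; recursion stops.
SUM(lev) = 0 + 1 + 1 + 1 + 1 + 1 = 5.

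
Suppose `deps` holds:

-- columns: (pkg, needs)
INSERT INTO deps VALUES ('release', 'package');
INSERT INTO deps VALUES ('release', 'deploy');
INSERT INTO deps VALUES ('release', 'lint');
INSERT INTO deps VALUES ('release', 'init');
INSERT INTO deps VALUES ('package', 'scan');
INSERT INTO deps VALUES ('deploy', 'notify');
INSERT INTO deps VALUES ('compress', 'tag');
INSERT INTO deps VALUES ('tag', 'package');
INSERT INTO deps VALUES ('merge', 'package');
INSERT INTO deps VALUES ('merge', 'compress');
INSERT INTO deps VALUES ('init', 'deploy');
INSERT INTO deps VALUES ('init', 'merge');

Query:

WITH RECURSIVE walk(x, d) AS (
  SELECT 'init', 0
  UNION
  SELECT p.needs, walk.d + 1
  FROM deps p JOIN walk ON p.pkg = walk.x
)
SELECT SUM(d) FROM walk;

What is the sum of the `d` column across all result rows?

23

Base: (init, d=0).
Iteration 1: edges from {init} -> (deploy, d=1), (merge, d=1).
Iteration 2: edges from {deploy,merge} -> (compress, d=2), (notify, d=2), (package, d=2).
Iteration 3: edges from {compress,notify,package} -> (scan, d=3), (tag, d=3).
Iteration 4: edges from {scan,tag} -> (package, d=4).
Iteration 5: edges from {package} -> (scan, d=5).
Iteration 6: no outgoing edges from {scan}; recursion stops.
SUM(d) = 0 + 1 + 1 + 2 + 2 + 2 + 3 + 3 + 4 + 5 = 23.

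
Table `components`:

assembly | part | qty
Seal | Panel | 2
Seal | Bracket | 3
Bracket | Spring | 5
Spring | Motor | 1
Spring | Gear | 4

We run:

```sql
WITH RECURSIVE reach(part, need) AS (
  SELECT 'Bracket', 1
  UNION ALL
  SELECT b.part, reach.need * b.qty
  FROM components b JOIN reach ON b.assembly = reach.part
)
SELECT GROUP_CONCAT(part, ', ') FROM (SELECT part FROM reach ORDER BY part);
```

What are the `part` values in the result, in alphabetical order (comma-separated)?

Base: (Bracket, need=1).
Iteration 1: components of {Bracket} -> Spring = 1*5 = 5.
Iteration 2: components of {Spring} -> Gear = 5*4 = 20, Motor = 5*1 = 5.
Iteration 3: no further components; recursion stops.

Bracket, Gear, Motor, Spring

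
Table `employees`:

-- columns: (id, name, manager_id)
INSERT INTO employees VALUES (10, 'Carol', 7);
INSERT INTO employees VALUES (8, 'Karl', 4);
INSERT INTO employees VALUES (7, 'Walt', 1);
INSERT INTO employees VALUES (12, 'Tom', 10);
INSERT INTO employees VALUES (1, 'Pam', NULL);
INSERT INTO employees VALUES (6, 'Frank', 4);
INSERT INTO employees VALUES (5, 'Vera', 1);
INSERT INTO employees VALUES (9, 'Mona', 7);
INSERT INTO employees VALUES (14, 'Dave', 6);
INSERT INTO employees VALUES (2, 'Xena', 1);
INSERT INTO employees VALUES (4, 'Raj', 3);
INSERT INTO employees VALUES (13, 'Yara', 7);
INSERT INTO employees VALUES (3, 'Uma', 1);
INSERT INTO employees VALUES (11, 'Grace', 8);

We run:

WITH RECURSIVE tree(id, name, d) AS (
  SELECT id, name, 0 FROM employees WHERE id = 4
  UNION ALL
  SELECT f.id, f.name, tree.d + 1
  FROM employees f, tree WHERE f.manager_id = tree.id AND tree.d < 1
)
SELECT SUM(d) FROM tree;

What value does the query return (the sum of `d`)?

2

Base: id=4 (Raj) at d 0.
Iteration 1: rows with manager_id in {4} -> Frank (id 6, d 1), Karl (id 8, d 1).
Iteration 2: d < 1 fails for all current rows; recursion stops.
SUM(d) = 0 + 1 + 1 = 2.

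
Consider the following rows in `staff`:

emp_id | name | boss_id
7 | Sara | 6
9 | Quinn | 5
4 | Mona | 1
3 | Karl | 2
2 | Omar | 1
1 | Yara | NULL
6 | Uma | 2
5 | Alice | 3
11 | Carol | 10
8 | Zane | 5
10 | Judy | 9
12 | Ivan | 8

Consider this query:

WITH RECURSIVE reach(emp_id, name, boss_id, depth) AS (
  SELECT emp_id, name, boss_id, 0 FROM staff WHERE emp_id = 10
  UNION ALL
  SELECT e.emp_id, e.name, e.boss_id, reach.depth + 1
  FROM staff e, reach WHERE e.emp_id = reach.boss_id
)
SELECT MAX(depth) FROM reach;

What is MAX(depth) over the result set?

Base: emp_id=10 (Judy), boss_id=9, depth 0.
Iteration 1: join on emp_id=9 -> Quinn (id 9, boss_id=5, depth 1).
Iteration 2: join on emp_id=5 -> Alice (id 5, boss_id=3, depth 2).
Iteration 3: join on emp_id=3 -> Karl (id 3, boss_id=2, depth 3).
Iteration 4: join on emp_id=2 -> Omar (id 2, boss_id=1, depth 4).
Iteration 5: join on emp_id=1 -> Yara (id 1, boss_id=NULL, depth 5).
Iteration 6: boss_id is NULL; no match; recursion stops.
depth values: 0, 1, 2, 3, 4, 5; the maximum is 5.

5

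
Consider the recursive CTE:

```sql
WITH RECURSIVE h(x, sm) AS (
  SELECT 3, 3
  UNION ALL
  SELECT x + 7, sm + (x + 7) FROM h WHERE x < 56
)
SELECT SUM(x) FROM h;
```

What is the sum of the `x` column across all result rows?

279

Base: x=3, sm=3.
Iteration 1: 3 < 56 holds -> x = 3 + 7 = 10, sm = 3 + 10 = 13.
Iteration 2: 10 < 56 holds -> x = 10 + 7 = 17, sm = 13 + 17 = 30.
Iteration 3: 17 < 56 holds -> x = 17 + 7 = 24, sm = 30 + 24 = 54.
Iteration 4: 24 < 56 holds -> x = 24 + 7 = 31, sm = 54 + 31 = 85.
Iteration 5: 31 < 56 holds -> x = 31 + 7 = 38, sm = 85 + 38 = 123.
Iteration 6: 38 < 56 holds -> x = 38 + 7 = 45, sm = 123 + 45 = 168.
Iteration 7: 45 < 56 holds -> x = 45 + 7 = 52, sm = 168 + 52 = 220.
Iteration 8: 52 < 56 holds -> x = 52 + 7 = 59, sm = 220 + 59 = 279.
Iteration 9: 59 < 56 fails; recursion stops.
SUM(x) = 3 + 10 + 17 + 24 + 31 + 38 + 45 + 52 + 59 = 279.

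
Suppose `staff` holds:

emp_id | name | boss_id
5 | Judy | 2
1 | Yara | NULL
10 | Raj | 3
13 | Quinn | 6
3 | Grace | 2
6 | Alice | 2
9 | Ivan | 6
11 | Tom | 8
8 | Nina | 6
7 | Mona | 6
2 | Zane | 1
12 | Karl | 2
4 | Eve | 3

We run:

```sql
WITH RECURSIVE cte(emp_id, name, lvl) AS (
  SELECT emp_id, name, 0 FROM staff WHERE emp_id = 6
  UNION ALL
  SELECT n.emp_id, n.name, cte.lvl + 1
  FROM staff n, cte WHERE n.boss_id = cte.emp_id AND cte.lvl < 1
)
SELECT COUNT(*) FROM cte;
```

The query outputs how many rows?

5

Base: emp_id=6 (Alice) at lvl 0.
Iteration 1: rows with boss_id in {6} -> Mona (id 7, lvl 1), Nina (id 8, lvl 1), Ivan (id 9, lvl 1), Quinn (id 13, lvl 1).
Iteration 2: lvl < 1 fails for all current rows; recursion stops.
Total rows emitted: 5.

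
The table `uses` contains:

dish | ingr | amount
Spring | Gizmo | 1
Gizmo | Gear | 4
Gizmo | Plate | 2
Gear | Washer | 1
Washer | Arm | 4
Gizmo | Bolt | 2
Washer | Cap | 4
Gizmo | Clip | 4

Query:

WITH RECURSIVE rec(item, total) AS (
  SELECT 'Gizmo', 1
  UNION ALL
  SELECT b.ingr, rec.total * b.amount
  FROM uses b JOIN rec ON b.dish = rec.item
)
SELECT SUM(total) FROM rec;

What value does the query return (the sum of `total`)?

Base: (Gizmo, total=1).
Iteration 1: components of {Gizmo} -> Bolt = 1*2 = 2, Clip = 1*4 = 4, Gear = 1*4 = 4, Plate = 1*2 = 2.
Iteration 2: components of {Bolt,Clip,Gear,Plate} -> Washer = 4*1 = 4.
Iteration 3: components of {Washer} -> Arm = 4*4 = 16, Cap = 4*4 = 16.
Iteration 4: no further components; recursion stops.
SUM(total) = 1 + 4 + 2 + 2 + 4 + 4 + 16 + 16 = 49.

49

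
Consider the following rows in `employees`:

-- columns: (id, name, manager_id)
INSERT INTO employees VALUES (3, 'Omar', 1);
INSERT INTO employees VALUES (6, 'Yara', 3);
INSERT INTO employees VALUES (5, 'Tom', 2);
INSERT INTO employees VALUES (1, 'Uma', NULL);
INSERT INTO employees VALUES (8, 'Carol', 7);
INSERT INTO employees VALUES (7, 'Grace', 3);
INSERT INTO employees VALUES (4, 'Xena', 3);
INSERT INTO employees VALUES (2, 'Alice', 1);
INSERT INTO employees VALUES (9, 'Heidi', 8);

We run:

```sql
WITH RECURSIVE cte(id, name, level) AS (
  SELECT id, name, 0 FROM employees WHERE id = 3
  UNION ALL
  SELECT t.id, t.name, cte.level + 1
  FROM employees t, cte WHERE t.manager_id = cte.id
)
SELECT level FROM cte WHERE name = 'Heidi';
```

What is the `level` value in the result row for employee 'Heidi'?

3

Base: id=3 (Omar) at level 0.
Iteration 1: rows with manager_id in {3} -> Xena (id 4, level 1), Yara (id 6, level 1), Grace (id 7, level 1).
Iteration 2: rows with manager_id in {4,6,7} -> Carol (id 8, level 2).
Iteration 3: rows with manager_id in {8} -> Heidi (id 9, level 3).
Iteration 4: no rows with manager_id in {9}; recursion stops.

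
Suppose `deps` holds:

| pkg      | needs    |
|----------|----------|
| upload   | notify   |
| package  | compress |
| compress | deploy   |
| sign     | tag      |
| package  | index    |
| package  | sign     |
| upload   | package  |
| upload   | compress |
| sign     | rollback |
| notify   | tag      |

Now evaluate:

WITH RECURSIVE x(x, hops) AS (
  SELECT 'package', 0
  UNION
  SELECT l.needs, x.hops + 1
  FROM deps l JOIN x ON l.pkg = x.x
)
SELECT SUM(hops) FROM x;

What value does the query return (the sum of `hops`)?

9

Base: (package, hops=0).
Iteration 1: edges from {package} -> (compress, hops=1), (index, hops=1), (sign, hops=1).
Iteration 2: edges from {compress,index,sign} -> (deploy, hops=2), (rollback, hops=2), (tag, hops=2).
Iteration 3: no outgoing edges from {deploy,rollback,tag}; recursion stops.
SUM(hops) = 0 + 1 + 1 + 1 + 2 + 2 + 2 = 9.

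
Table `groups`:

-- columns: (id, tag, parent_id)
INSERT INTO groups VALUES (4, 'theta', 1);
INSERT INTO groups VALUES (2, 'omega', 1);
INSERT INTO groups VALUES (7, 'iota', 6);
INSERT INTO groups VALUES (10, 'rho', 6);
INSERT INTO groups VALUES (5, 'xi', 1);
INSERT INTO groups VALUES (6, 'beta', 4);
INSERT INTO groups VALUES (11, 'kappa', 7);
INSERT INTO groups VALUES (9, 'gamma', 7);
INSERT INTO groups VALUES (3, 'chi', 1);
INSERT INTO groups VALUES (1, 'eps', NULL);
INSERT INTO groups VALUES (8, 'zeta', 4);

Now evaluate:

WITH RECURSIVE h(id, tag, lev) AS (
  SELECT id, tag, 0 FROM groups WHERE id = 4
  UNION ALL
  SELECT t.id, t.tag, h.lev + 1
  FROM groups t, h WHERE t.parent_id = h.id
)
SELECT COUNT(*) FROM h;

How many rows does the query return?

7

Base: id=4 (theta) at lev 0.
Iteration 1: rows with parent_id in {4} -> beta (id 6, lev 1), zeta (id 8, lev 1).
Iteration 2: rows with parent_id in {6,8} -> iota (id 7, lev 2), rho (id 10, lev 2).
Iteration 3: rows with parent_id in {7,10} -> gamma (id 9, lev 3), kappa (id 11, lev 3).
Iteration 4: no rows with parent_id in {9,11}; recursion stops.
Total rows emitted: 7.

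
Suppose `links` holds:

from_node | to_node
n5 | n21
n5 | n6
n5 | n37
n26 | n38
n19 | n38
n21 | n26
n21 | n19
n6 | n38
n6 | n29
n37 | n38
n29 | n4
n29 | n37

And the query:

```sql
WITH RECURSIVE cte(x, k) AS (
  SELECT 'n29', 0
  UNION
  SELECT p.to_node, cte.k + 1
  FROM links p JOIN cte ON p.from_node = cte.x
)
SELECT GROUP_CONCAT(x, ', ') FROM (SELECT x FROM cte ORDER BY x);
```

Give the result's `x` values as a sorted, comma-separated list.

n29, n37, n38, n4

Base: (n29, k=0).
Iteration 1: edges from {n29} -> (n37, k=1), (n4, k=1).
Iteration 2: edges from {n37,n4} -> (n38, k=2).
Iteration 3: no outgoing edges from {n38}; recursion stops.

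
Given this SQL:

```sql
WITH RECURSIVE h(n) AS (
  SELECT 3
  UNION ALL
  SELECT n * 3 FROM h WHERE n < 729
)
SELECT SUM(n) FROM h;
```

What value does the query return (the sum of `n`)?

1092

Base: n=3.
Iteration 1: 3 < 729 holds -> n = 3 * 3 = 9.
Iteration 2: 9 < 729 holds -> n = 9 * 3 = 27.
Iteration 3: 27 < 729 holds -> n = 27 * 3 = 81.
Iteration 4: 81 < 729 holds -> n = 81 * 3 = 243.
Iteration 5: 243 < 729 holds -> n = 243 * 3 = 729.
Iteration 6: 729 < 729 fails; recursion stops.
SUM(n) = 3 + 9 + 27 + 81 + 243 + 729 = 1092.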